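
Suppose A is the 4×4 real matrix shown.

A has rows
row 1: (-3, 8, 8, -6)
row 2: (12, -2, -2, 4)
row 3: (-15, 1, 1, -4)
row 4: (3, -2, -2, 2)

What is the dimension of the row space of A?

2

Row reduce to echelon form.
R2 ← R2 + (4)·R1: [0, 30, 30, -20]
R3 ← R3 − (5)·R1: [0, -39, -39, 26]
R4 ← R4 + R1: [0, 6, 6, -4]
R3 ← R3 + (13/10)·R2: [0, 0, 0, 0]
R4 ← R4 − (1/5)·R2: [0, 0, 0, 0]
Echelon form has 2 nonzero rows, so rank(A) = 2.
The row space has dimension equal to the rank: 2.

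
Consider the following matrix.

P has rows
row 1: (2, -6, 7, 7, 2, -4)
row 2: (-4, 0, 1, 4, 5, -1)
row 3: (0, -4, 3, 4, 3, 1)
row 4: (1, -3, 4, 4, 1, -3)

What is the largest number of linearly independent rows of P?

Row reduce to echelon form.
R2 ← R2 + (2)·R1: [0, -12, 15, 18, 9, -9]
R4 ← R4 − (1/2)·R1: [0, 0, 1/2, 1/2, 0, -1]
R3 ← R3 − (1/3)·R2: [0, 0, -2, -2, 0, 4]
R4 ← R4 + (1/4)·R3: [0, 0, 0, 0, 0, 0]
Echelon form has 3 nonzero rows, so rank(P) = 3.
The rank gives the maximum number of linearly independent rows: 3.

3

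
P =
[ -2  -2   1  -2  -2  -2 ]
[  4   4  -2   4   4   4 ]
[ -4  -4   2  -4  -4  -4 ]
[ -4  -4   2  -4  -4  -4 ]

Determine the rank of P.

1

Row reduce to echelon form.
R2 ← R2 + (2)·R1: [0, 0, 0, 0, 0, 0]
R3 ← R3 − (2)·R1: [0, 0, 0, 0, 0, 0]
R4 ← R4 − (2)·R1: [0, 0, 0, 0, 0, 0]
Echelon form has 1 nonzero row, so rank(P) = 1.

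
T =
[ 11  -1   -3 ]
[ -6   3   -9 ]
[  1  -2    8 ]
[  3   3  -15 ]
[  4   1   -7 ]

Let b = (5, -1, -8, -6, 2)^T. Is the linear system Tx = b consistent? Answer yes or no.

no

Row reduce the augmented matrix [T | b].
R2 ← R2 + (6/11)·R1: [0, 27/11, -117/11, 19/11]
R3 ← R3 − (1/11)·R1: [0, -21/11, 91/11, -93/11]
R4 ← R4 − (3/11)·R1: [0, 36/11, -156/11, -81/11]
R5 ← R5 − (4/11)·R1: [0, 15/11, -65/11, 2/11]
R3 ← R3 + (7/9)·R2: [0, 0, 0, -64/9]
R4 ← R4 − (4/3)·R2: [0, 0, 0, -29/3]
R5 ← R5 − (5/9)·R2: [0, 0, 0, -7/9]
R4 ← R4 − (87/64)·R3: [0, 0, 0, 0]
R5 ← R5 − (7/64)·R3: [0, 0, 0, 0]
The echelon form has 3 nonzero rows; the last pivot sits in the augmented column, so rank(T) = 2 but rank([T|b]) = 3.
Since the ranks differ, the system is inconsistent.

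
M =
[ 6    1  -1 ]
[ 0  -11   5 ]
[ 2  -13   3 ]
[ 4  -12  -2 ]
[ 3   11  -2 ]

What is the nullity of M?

Row reduce to echelon form.
R3 ← R3 − (1/3)·R1: [0, -40/3, 10/3]
R4 ← R4 − (2/3)·R1: [0, -38/3, -4/3]
R5 ← R5 − (1/2)·R1: [0, 21/2, -3/2]
R3 ← R3 − (40/33)·R2: [0, 0, -30/11]
R4 ← R4 − (38/33)·R2: [0, 0, -78/11]
R5 ← R5 + (21/22)·R2: [0, 0, 36/11]
R4 ← R4 − (13/5)·R3: [0, 0, 0]
R5 ← R5 + (6/5)·R3: [0, 0, 0]
3 nonzero rows, so rank(M) = 3.
M has 3 columns; by rank–nullity, nullity = 3 − 3 = 0.

0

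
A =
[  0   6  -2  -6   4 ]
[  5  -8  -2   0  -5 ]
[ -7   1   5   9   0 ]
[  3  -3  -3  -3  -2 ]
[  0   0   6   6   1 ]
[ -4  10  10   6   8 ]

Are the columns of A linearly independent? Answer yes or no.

Row reduce A to echelon form.
Swap R1 ↔ R2
R3 ← R3 + (7/5)·R1: [0, -51/5, 11/5, 9, -7]
R4 ← R4 − (3/5)·R1: [0, 9/5, -9/5, -3, 1]
R6 ← R6 + (4/5)·R1: [0, 18/5, 42/5, 6, 4]
R3 ← R3 + (17/10)·R2: [0, 0, -6/5, -6/5, -1/5]
R4 ← R4 − (3/10)·R2: [0, 0, -6/5, -6/5, -1/5]
R6 ← R6 − (3/5)·R2: [0, 0, 48/5, 48/5, 8/5]
R4 ← R4 − R3: [0, 0, 0, 0, 0]
R5 ← R5 + (5)·R3: [0, 0, 0, 0, 0]
R6 ← R6 + (8)·R3: [0, 0, 0, 0, 0]
3 pivots among 5 columns.
Only 3 < 5 pivot columns, so the columns are linearly dependent.

no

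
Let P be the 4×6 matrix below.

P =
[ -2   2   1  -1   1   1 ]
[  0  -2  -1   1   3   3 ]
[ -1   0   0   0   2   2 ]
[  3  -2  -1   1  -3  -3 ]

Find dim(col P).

2

Row reduce to echelon form.
R3 ← R3 − (1/2)·R1: [0, -1, -1/2, 1/2, 3/2, 3/2]
R4 ← R4 + (3/2)·R1: [0, 1, 1/2, -1/2, -3/2, -3/2]
R3 ← R3 − (1/2)·R2: [0, 0, 0, 0, 0, 0]
R4 ← R4 + (1/2)·R2: [0, 0, 0, 0, 0, 0]
Echelon form has 2 nonzero rows, so rank(P) = 2.
The column space has dimension equal to the rank: 2.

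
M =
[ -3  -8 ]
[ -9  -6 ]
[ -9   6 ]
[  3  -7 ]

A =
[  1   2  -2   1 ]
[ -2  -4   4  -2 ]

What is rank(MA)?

1

First compute MA:
[[ 13,  26, -26,  13],
 [  3,   6,  -6,   3],
 [-21, -42,  42, -21],
 [ 17,  34, -34,  17]]
Now row reduce the product.
R2 ← R2 − (3/13)·R1: [0, 0, 0, 0]
R3 ← R3 + (21/13)·R1: [0, 0, 0, 0]
R4 ← R4 − (17/13)·R1: [0, 0, 0, 0]
1 nonzero row, so rank(MA) = 1.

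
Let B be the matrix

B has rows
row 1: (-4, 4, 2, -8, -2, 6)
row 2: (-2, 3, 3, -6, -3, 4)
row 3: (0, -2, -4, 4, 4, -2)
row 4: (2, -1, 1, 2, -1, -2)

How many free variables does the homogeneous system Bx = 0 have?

Row reduce to echelon form.
R2 ← R2 − (1/2)·R1: [0, 1, 2, -2, -2, 1]
R4 ← R4 + (1/2)·R1: [0, 1, 2, -2, -2, 1]
R3 ← R3 + (2)·R2: [0, 0, 0, 0, 0, 0]
R4 ← R4 − R2: [0, 0, 0, 0, 0, 0]
2 nonzero rows, so rank(B) = 2.
B has 6 columns; by rank–nullity, nullity = 6 − 2 = 4.

4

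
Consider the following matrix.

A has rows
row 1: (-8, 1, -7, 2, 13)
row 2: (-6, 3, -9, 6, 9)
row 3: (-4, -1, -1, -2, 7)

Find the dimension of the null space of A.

3

Row reduce to echelon form.
R2 ← R2 − (3/4)·R1: [0, 9/4, -15/4, 9/2, -3/4]
R3 ← R3 − (1/2)·R1: [0, -3/2, 5/2, -3, 1/2]
R3 ← R3 + (2/3)·R2: [0, 0, 0, 0, 0]
2 nonzero rows, so rank(A) = 2.
A has 5 columns; by rank–nullity, nullity = 5 − 2 = 3.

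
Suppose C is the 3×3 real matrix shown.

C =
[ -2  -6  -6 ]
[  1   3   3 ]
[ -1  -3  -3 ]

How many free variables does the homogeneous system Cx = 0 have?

Row reduce to echelon form.
R2 ← R2 + (1/2)·R1: [0, 0, 0]
R3 ← R3 − (1/2)·R1: [0, 0, 0]
1 nonzero row, so rank(C) = 1.
C has 3 columns; by rank–nullity, nullity = 3 − 1 = 2.

2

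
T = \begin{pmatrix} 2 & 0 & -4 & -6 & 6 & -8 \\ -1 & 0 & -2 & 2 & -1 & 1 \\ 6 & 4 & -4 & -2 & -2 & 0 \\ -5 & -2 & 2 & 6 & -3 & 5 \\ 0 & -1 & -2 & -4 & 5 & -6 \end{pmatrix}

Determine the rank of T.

3

Row reduce to echelon form.
R2 ← R2 + (1/2)·R1: [0, 0, -4, -1, 2, -3]
R3 ← R3 − (3)·R1: [0, 4, 8, 16, -20, 24]
R4 ← R4 + (5/2)·R1: [0, -2, -8, -9, 12, -15]
Swap R2 ↔ R3
R4 ← R4 + (1/2)·R2: [0, 0, -4, -1, 2, -3]
R5 ← R5 + (1/4)·R2: [0, 0, 0, 0, 0, 0]
R4 ← R4 − R3: [0, 0, 0, 0, 0, 0]
Echelon form has 3 nonzero rows, so rank(T) = 3.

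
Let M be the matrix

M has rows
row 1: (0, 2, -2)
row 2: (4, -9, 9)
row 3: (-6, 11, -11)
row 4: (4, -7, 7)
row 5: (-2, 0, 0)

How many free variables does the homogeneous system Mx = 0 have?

1

Row reduce to echelon form.
Swap R1 ↔ R2
R3 ← R3 + (3/2)·R1: [0, -5/2, 5/2]
R4 ← R4 − R1: [0, 2, -2]
R5 ← R5 + (1/2)·R1: [0, -9/2, 9/2]
R3 ← R3 + (5/4)·R2: [0, 0, 0]
R4 ← R4 − R2: [0, 0, 0]
R5 ← R5 + (9/4)·R2: [0, 0, 0]
2 nonzero rows, so rank(M) = 2.
M has 3 columns; by rank–nullity, nullity = 3 − 2 = 1.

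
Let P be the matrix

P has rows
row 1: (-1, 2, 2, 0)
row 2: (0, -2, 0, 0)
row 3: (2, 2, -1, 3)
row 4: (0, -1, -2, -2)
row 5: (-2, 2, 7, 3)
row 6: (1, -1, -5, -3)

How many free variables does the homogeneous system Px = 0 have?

1

Row reduce to echelon form.
R3 ← R3 + (2)·R1: [0, 6, 3, 3]
R5 ← R5 − (2)·R1: [0, -2, 3, 3]
R6 ← R6 + R1: [0, 1, -3, -3]
R3 ← R3 + (3)·R2: [0, 0, 3, 3]
R4 ← R4 − (1/2)·R2: [0, 0, -2, -2]
R5 ← R5 − R2: [0, 0, 3, 3]
R6 ← R6 + (1/2)·R2: [0, 0, -3, -3]
R4 ← R4 + (2/3)·R3: [0, 0, 0, 0]
R5 ← R5 − R3: [0, 0, 0, 0]
R6 ← R6 + R3: [0, 0, 0, 0]
3 nonzero rows, so rank(P) = 3.
P has 4 columns; by rank–nullity, nullity = 4 − 3 = 1.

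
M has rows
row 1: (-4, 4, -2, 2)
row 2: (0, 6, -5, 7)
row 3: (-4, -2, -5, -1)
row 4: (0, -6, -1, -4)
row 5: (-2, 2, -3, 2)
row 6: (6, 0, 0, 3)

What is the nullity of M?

Row reduce to echelon form.
R3 ← R3 − R1: [0, -6, -3, -3]
R5 ← R5 − (1/2)·R1: [0, 0, -2, 1]
R6 ← R6 + (3/2)·R1: [0, 6, -3, 6]
R3 ← R3 + R2: [0, 0, -8, 4]
R4 ← R4 + R2: [0, 0, -6, 3]
R6 ← R6 − R2: [0, 0, 2, -1]
R4 ← R4 − (3/4)·R3: [0, 0, 0, 0]
R5 ← R5 − (1/4)·R3: [0, 0, 0, 0]
R6 ← R6 + (1/4)·R3: [0, 0, 0, 0]
3 nonzero rows, so rank(M) = 3.
M has 4 columns; by rank–nullity, nullity = 4 − 3 = 1.

1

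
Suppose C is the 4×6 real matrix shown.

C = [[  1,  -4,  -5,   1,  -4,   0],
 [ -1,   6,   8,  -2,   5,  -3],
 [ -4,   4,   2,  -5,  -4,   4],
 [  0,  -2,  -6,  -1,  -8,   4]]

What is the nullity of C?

Row reduce to echelon form.
R2 ← R2 + R1: [0, 2, 3, -1, 1, -3]
R3 ← R3 + (4)·R1: [0, -12, -18, -1, -20, 4]
R3 ← R3 + (6)·R2: [0, 0, 0, -7, -14, -14]
R4 ← R4 + R2: [0, 0, -3, -2, -7, 1]
Swap R3 ↔ R4
4 nonzero rows, so rank(C) = 4.
C has 6 columns; by rank–nullity, nullity = 6 − 4 = 2.

2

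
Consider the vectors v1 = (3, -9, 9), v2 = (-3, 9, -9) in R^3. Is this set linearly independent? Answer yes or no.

Form the matrix with these vectors as rows and row reduce.
R2 ← R2 + R1: [0, 0, 0]
1 nonzero row, so the 2 vectors span a space of dimension 1.
Since 1 < 2, the vectors are linearly dependent.

no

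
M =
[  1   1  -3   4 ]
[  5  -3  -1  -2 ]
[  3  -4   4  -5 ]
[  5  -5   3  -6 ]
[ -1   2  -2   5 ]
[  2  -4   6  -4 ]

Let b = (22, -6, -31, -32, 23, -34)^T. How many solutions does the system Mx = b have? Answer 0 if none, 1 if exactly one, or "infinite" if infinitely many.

infinite

Row reduce the augmented matrix [M | b].
R2 ← R2 − (5)·R1: [0, -8, 14, -22, -116]
R3 ← R3 − (3)·R1: [0, -7, 13, -17, -97]
R4 ← R4 − (5)·R1: [0, -10, 18, -26, -142]
R5 ← R5 + R1: [0, 3, -5, 9, 45]
R6 ← R6 − (2)·R1: [0, -6, 12, -12, -78]
R3 ← R3 − (7/8)·R2: [0, 0, 3/4, 9/4, 9/2]
R4 ← R4 − (5/4)·R2: [0, 0, 1/2, 3/2, 3]
R5 ← R5 + (3/8)·R2: [0, 0, 1/4, 3/4, 3/2]
R6 ← R6 − (3/4)·R2: [0, 0, 3/2, 9/2, 9]
R4 ← R4 − (2/3)·R3: [0, 0, 0, 0, 0]
R5 ← R5 − (1/3)·R3: [0, 0, 0, 0, 0]
R6 ← R6 − (2)·R3: [0, 0, 0, 0, 0]
The echelon form has 3 nonzero rows, and every pivot lies in the first 4 columns, so rank(M) = rank([M|b]) = 3.
The system is consistent.
rank = 3 < 4 unknowns, so there are infinitely many solutions.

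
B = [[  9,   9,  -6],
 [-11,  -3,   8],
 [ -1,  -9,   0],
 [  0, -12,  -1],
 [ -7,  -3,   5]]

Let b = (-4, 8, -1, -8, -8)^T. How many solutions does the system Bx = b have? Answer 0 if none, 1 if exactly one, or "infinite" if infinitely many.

Row reduce the augmented matrix [B | b].
R2 ← R2 + (11/9)·R1: [0, 8, 2/3, 28/9]
R3 ← R3 + (1/9)·R1: [0, -8, -2/3, -13/9]
R5 ← R5 + (7/9)·R1: [0, 4, 1/3, -100/9]
R3 ← R3 + R2: [0, 0, 0, 5/3]
R4 ← R4 + (3/2)·R2: [0, 0, 0, -10/3]
R5 ← R5 − (1/2)·R2: [0, 0, 0, -38/3]
R4 ← R4 + (2)·R3: [0, 0, 0, 0]
R5 ← R5 + (38/5)·R3: [0, 0, 0, 0]
The echelon form has 3 nonzero rows; the last pivot sits in the augmented column, so rank(B) = 2 but rank([B|b]) = 3.
Since the ranks differ, the system is inconsistent.
It has no solutions.

0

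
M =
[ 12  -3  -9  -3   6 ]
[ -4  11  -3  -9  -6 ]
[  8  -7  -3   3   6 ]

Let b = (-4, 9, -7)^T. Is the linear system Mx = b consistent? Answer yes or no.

no

Row reduce the augmented matrix [M | b].
R2 ← R2 + (1/3)·R1: [0, 10, -6, -10, -4, 23/3]
R3 ← R3 − (2/3)·R1: [0, -5, 3, 5, 2, -13/3]
R3 ← R3 + (1/2)·R2: [0, 0, 0, 0, 0, -1/2]
The echelon form has 3 nonzero rows; the last pivot sits in the augmented column, so rank(M) = 2 but rank([M|b]) = 3.
Since the ranks differ, the system is inconsistent.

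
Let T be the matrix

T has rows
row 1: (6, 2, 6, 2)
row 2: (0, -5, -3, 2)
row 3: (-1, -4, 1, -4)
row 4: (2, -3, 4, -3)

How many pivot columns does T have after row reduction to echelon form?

3

Row reduce to echelon form.
R3 ← R3 + (1/6)·R1: [0, -11/3, 2, -11/3]
R4 ← R4 − (1/3)·R1: [0, -11/3, 2, -11/3]
R3 ← R3 − (11/15)·R2: [0, 0, 21/5, -77/15]
R4 ← R4 − (11/15)·R2: [0, 0, 21/5, -77/15]
R4 ← R4 − R3: [0, 0, 0, 0]
Echelon form has 3 nonzero rows, so rank(T) = 3.
Each nonzero row contributes one pivot column: 3 pivot columns.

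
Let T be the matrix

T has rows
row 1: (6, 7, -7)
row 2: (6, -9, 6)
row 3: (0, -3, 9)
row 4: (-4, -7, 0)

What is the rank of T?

3

Row reduce to echelon form.
R2 ← R2 − R1: [0, -16, 13]
R4 ← R4 + (2/3)·R1: [0, -7/3, -14/3]
R3 ← R3 − (3/16)·R2: [0, 0, 105/16]
R4 ← R4 − (7/48)·R2: [0, 0, -105/16]
R4 ← R4 + R3: [0, 0, 0]
Echelon form has 3 nonzero rows, so rank(T) = 3.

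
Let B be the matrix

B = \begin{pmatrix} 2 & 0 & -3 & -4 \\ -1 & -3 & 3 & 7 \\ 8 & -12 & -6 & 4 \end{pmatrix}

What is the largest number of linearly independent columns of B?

Row reduce to echelon form.
R2 ← R2 + (1/2)·R1: [0, -3, 3/2, 5]
R3 ← R3 − (4)·R1: [0, -12, 6, 20]
R3 ← R3 − (4)·R2: [0, 0, 0, 0]
Echelon form has 2 nonzero rows, so rank(B) = 2.
The rank gives the maximum number of linearly independent columns: 2.

2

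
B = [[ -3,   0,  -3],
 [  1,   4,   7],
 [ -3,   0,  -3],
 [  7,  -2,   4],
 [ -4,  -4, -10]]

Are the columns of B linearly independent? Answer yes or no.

Row reduce B to echelon form.
R2 ← R2 + (1/3)·R1: [0, 4, 6]
R3 ← R3 − R1: [0, 0, 0]
R4 ← R4 + (7/3)·R1: [0, -2, -3]
R5 ← R5 − (4/3)·R1: [0, -4, -6]
R4 ← R4 + (1/2)·R2: [0, 0, 0]
R5 ← R5 + R2: [0, 0, 0]
2 pivots among 3 columns.
Only 2 < 3 pivot columns, so the columns are linearly dependent.

no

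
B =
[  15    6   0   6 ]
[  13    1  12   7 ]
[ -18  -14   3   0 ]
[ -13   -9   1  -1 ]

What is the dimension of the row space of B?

Row reduce to echelon form.
R2 ← R2 − (13/15)·R1: [0, -21/5, 12, 9/5]
R3 ← R3 + (6/5)·R1: [0, -34/5, 3, 36/5]
R4 ← R4 + (13/15)·R1: [0, -19/5, 1, 21/5]
R3 ← R3 − (34/21)·R2: [0, 0, -115/7, 30/7]
R4 ← R4 − (19/21)·R2: [0, 0, -69/7, 18/7]
R4 ← R4 − (3/5)·R3: [0, 0, 0, 0]
Echelon form has 3 nonzero rows, so rank(B) = 3.
The row space has dimension equal to the rank: 3.

3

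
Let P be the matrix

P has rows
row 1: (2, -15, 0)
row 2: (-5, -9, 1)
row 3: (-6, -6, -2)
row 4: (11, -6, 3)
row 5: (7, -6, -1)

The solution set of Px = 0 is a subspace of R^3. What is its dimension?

0

Row reduce to echelon form.
R2 ← R2 + (5/2)·R1: [0, -93/2, 1]
R3 ← R3 + (3)·R1: [0, -51, -2]
R4 ← R4 − (11/2)·R1: [0, 153/2, 3]
R5 ← R5 − (7/2)·R1: [0, 93/2, -1]
R3 ← R3 − (34/31)·R2: [0, 0, -96/31]
R4 ← R4 + (51/31)·R2: [0, 0, 144/31]
R5 ← R5 + R2: [0, 0, 0]
R4 ← R4 + (3/2)·R3: [0, 0, 0]
3 nonzero rows, so rank(P) = 3.
P has 3 columns; by rank–nullity, nullity = 3 − 3 = 0.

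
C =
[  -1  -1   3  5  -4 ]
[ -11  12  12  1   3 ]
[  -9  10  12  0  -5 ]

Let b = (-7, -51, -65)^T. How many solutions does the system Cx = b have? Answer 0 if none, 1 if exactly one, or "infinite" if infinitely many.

infinite

Row reduce the augmented matrix [C | b].
R2 ← R2 − (11)·R1: [0, 23, -21, -54, 47, 26]
R3 ← R3 − (9)·R1: [0, 19, -15, -45, 31, -2]
R3 ← R3 − (19/23)·R2: [0, 0, 54/23, -9/23, -180/23, -540/23]
The echelon form has 3 nonzero rows, and every pivot lies in the first 5 columns, so rank(C) = rank([C|b]) = 3.
The system is consistent.
rank = 3 < 5 unknowns, so there are infinitely many solutions.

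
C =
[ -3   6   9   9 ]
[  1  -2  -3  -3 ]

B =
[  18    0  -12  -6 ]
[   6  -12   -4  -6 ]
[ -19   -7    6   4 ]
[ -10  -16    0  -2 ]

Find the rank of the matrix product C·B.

1

First compute CB:
[[-279, -279,  66,   0],
 [ 93,  93, -22,   0]]
Now row reduce the product.
R2 ← R2 + (1/3)·R1: [0, 0, 0, 0]
1 nonzero row, so rank(CB) = 1.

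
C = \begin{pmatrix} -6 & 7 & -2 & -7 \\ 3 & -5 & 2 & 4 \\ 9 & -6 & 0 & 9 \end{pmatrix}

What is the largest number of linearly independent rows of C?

Row reduce to echelon form.
R2 ← R2 + (1/2)·R1: [0, -3/2, 1, 1/2]
R3 ← R3 + (3/2)·R1: [0, 9/2, -3, -3/2]
R3 ← R3 + (3)·R2: [0, 0, 0, 0]
Echelon form has 2 nonzero rows, so rank(C) = 2.
The rank gives the maximum number of linearly independent rows: 2.

2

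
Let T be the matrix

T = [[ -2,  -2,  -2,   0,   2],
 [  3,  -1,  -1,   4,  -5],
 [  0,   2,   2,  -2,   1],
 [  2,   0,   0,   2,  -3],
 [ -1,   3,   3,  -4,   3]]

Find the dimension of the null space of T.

Row reduce to echelon form.
R2 ← R2 + (3/2)·R1: [0, -4, -4, 4, -2]
R4 ← R4 + R1: [0, -2, -2, 2, -1]
R5 ← R5 − (1/2)·R1: [0, 4, 4, -4, 2]
R3 ← R3 + (1/2)·R2: [0, 0, 0, 0, 0]
R4 ← R4 − (1/2)·R2: [0, 0, 0, 0, 0]
R5 ← R5 + R2: [0, 0, 0, 0, 0]
2 nonzero rows, so rank(T) = 2.
T has 5 columns; by rank–nullity, nullity = 5 − 2 = 3.

3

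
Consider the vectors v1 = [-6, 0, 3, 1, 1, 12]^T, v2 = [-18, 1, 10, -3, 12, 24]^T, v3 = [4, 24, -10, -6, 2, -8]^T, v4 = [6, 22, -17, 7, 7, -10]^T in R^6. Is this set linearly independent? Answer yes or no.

yes

Form the matrix with these vectors as rows and row reduce.
R2 ← R2 − (3)·R1: [0, 1, 1, -6, 9, -12]
R3 ← R3 + (2/3)·R1: [0, 24, -8, -16/3, 8/3, 0]
R4 ← R4 + R1: [0, 22, -14, 8, 8, 2]
R3 ← R3 − (24)·R2: [0, 0, -32, 416/3, -640/3, 288]
R4 ← R4 − (22)·R2: [0, 0, -36, 140, -190, 266]
R4 ← R4 − (9/8)·R3: [0, 0, 0, -16, 50, -58]
4 nonzero rows, so the 4 vectors span a space of dimension 4.
Since 4 = 4, the vectors are linearly independent.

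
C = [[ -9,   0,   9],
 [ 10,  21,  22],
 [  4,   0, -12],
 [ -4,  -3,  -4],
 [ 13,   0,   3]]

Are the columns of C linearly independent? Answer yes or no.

Row reduce C to echelon form.
R2 ← R2 + (10/9)·R1: [0, 21, 32]
R3 ← R3 + (4/9)·R1: [0, 0, -8]
R4 ← R4 − (4/9)·R1: [0, -3, -8]
R5 ← R5 + (13/9)·R1: [0, 0, 16]
R4 ← R4 + (1/7)·R2: [0, 0, -24/7]
R4 ← R4 − (3/7)·R3: [0, 0, 0]
R5 ← R5 + (2)·R3: [0, 0, 0]
3 pivots among 3 columns.
Every column is a pivot column, so the columns are linearly independent.

yes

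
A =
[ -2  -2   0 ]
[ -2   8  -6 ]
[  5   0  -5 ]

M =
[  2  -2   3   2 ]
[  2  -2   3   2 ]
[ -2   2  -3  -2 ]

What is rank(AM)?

First compute AM:
[[ -8,   8, -12,  -8],
 [ 24, -24,  36,  24],
 [ 20, -20,  30,  20]]
Now row reduce the product.
R2 ← R2 + (3)·R1: [0, 0, 0, 0]
R3 ← R3 + (5/2)·R1: [0, 0, 0, 0]
1 nonzero row, so rank(AM) = 1.

1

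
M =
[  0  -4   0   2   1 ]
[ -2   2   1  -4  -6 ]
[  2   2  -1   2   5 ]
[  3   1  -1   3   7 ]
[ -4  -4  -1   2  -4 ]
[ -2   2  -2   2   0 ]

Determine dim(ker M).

Row reduce to echelon form.
Swap R1 ↔ R2
R3 ← R3 + R1: [0, 4, 0, -2, -1]
R4 ← R4 + (3/2)·R1: [0, 4, 1/2, -3, -2]
R5 ← R5 − (2)·R1: [0, -8, -3, 10, 8]
R6 ← R6 − R1: [0, 0, -3, 6, 6]
R3 ← R3 + R2: [0, 0, 0, 0, 0]
R4 ← R4 + R2: [0, 0, 1/2, -1, -1]
R5 ← R5 − (2)·R2: [0, 0, -3, 6, 6]
Swap R3 ↔ R4
R5 ← R5 + (6)·R3: [0, 0, 0, 0, 0]
R6 ← R6 + (6)·R3: [0, 0, 0, 0, 0]
3 nonzero rows, so rank(M) = 3.
M has 5 columns; by rank–nullity, nullity = 5 − 3 = 2.

2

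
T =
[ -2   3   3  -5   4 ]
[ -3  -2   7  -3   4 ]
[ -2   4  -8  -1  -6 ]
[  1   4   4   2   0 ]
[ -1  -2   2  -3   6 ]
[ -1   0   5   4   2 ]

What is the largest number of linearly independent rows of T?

Row reduce to echelon form.
R2 ← R2 − (3/2)·R1: [0, -13/2, 5/2, 9/2, -2]
R3 ← R3 − R1: [0, 1, -11, 4, -10]
R4 ← R4 + (1/2)·R1: [0, 11/2, 11/2, -1/2, 2]
R5 ← R5 − (1/2)·R1: [0, -7/2, 1/2, -1/2, 4]
R6 ← R6 − (1/2)·R1: [0, -3/2, 7/2, 13/2, 0]
R3 ← R3 + (2/13)·R2: [0, 0, -138/13, 61/13, -134/13]
R4 ← R4 + (11/13)·R2: [0, 0, 99/13, 43/13, 4/13]
R5 ← R5 − (7/13)·R2: [0, 0, -11/13, -38/13, 66/13]
R6 ← R6 − (3/13)·R2: [0, 0, 38/13, 71/13, 6/13]
R4 ← R4 + (33/46)·R3: [0, 0, 0, 307/46, -163/23]
R5 ← R5 − (11/138)·R3: [0, 0, 0, -455/138, 407/69]
R6 ← R6 + (19/69)·R3: [0, 0, 0, 466/69, -164/69]
R5 ← R5 + (455/921)·R4: [0, 0, 0, 0, 736/307]
R6 ← R6 − (932/921)·R4: [0, 0, 0, 0, 1472/307]
R6 ← R6 − (2)·R5: [0, 0, 0, 0, 0]
Echelon form has 5 nonzero rows, so rank(T) = 5.
The rank gives the maximum number of linearly independent rows: 5.

5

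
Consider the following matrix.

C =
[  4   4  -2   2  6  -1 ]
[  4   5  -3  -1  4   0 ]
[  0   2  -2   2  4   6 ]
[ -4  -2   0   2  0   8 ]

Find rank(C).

Row reduce to echelon form.
R2 ← R2 − R1: [0, 1, -1, -3, -2, 1]
R4 ← R4 + R1: [0, 2, -2, 4, 6, 7]
R3 ← R3 − (2)·R2: [0, 0, 0, 8, 8, 4]
R4 ← R4 − (2)·R2: [0, 0, 0, 10, 10, 5]
R4 ← R4 − (5/4)·R3: [0, 0, 0, 0, 0, 0]
Echelon form has 3 nonzero rows, so rank(C) = 3.

3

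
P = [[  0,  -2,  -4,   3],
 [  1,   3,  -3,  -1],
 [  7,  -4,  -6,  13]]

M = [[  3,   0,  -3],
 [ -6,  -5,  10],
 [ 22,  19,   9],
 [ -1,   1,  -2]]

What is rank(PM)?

First compute PM:
[[-79, -63, -62],
 [-80, -73,   2],
 [-100, -81, -141]]
Now row reduce the product.
R2 ← R2 − (80/79)·R1: [0, -727/79, 5118/79]
R3 ← R3 − (100/79)·R1: [0, -99/79, -4939/79]
R3 ← R3 − (99/727)·R2: [0, 0, -51865/727]
3 nonzero rows, so rank(PM) = 3.

3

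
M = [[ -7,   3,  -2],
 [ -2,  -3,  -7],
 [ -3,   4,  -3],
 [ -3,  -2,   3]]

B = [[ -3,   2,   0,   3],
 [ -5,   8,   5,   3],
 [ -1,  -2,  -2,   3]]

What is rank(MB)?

First compute MB:
[[  8,  14,  19, -18],
 [ 28, -14,  -1, -36],
 [ -8,  32,  26,  -6],
 [ 16, -28, -16,  -6]]
Now row reduce the product.
R2 ← R2 − (7/2)·R1: [0, -63, -135/2, 27]
R3 ← R3 + R1: [0, 46, 45, -24]
R4 ← R4 − (2)·R1: [0, -56, -54, 30]
R3 ← R3 + (46/63)·R2: [0, 0, -30/7, -30/7]
R4 ← R4 − (8/9)·R2: [0, 0, 6, 6]
R4 ← R4 + (7/5)·R3: [0, 0, 0, 0]
3 nonzero rows, so rank(MB) = 3.

3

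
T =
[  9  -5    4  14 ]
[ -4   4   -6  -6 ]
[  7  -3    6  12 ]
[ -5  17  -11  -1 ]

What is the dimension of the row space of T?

Row reduce to echelon form.
R2 ← R2 + (4/9)·R1: [0, 16/9, -38/9, 2/9]
R3 ← R3 − (7/9)·R1: [0, 8/9, 26/9, 10/9]
R4 ← R4 + (5/9)·R1: [0, 128/9, -79/9, 61/9]
R3 ← R3 − (1/2)·R2: [0, 0, 5, 1]
R4 ← R4 − (8)·R2: [0, 0, 25, 5]
R4 ← R4 − (5)·R3: [0, 0, 0, 0]
Echelon form has 3 nonzero rows, so rank(T) = 3.
The row space has dimension equal to the rank: 3.

3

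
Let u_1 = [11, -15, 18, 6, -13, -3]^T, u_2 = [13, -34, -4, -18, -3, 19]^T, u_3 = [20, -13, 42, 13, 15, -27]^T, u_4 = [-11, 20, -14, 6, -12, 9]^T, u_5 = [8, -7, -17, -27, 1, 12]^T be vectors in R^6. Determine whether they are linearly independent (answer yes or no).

Form the matrix with these vectors as rows and row reduce.
R2 ← R2 − (13/11)·R1: [0, -179/11, -278/11, -276/11, 136/11, 248/11]
R3 ← R3 − (20/11)·R1: [0, 157/11, 102/11, 23/11, 425/11, -237/11]
R4 ← R4 + R1: [0, 5, 4, 12, -25, 6]
R5 ← R5 − (8/11)·R1: [0, 43/11, -331/11, -345/11, 115/11, 156/11]
R3 ← R3 + (157/179)·R2: [0, 0, -2308/179, -3565/179, 8857/179, -317/179]
R4 ← R4 + (55/179)·R2: [0, 0, -674/179, 768/179, -3795/179, 2314/179]
R5 ← R5 + (43/179)·R2: [0, 0, -6473/179, -6693/179, 2403/179, 3508/179]
R4 ← R4 − (337/1154)·R3: [0, 0, 0, 11663/1154, -41141/1154, 15515/1154]
R5 ← R5 − (6473/2308)·R3: [0, 0, 0, 42619/2308, -289303/2308, 56695/2308]
R5 ← R5 − (391/214)·R4: [0, 0, 0, 0, -12885/214, 0]
5 nonzero rows, so the 5 vectors span a space of dimension 5.
Since 5 = 5, the vectors are linearly independent.

yes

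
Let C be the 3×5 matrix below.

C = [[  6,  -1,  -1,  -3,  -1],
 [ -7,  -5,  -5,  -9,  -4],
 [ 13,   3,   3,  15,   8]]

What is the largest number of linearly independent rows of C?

3

Row reduce to echelon form.
R2 ← R2 + (7/6)·R1: [0, -37/6, -37/6, -25/2, -31/6]
R3 ← R3 − (13/6)·R1: [0, 31/6, 31/6, 43/2, 61/6]
R3 ← R3 + (31/37)·R2: [0, 0, 0, 408/37, 216/37]
Echelon form has 3 nonzero rows, so rank(C) = 3.
The rank gives the maximum number of linearly independent rows: 3.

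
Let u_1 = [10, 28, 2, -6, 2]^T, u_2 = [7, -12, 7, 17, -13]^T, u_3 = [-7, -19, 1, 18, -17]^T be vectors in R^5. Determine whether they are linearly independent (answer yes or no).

Form the matrix with these vectors as rows and row reduce.
R2 ← R2 − (7/10)·R1: [0, -158/5, 28/5, 106/5, -72/5]
R3 ← R3 + (7/10)·R1: [0, 3/5, 12/5, 69/5, -78/5]
R3 ← R3 + (3/158)·R2: [0, 0, 198/79, 1122/79, -1254/79]
3 nonzero rows, so the 3 vectors span a space of dimension 3.
Since 3 = 3, the vectors are linearly independent.

yes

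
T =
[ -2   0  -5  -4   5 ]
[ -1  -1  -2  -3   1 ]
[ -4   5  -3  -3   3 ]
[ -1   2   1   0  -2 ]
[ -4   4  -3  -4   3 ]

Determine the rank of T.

Row reduce to echelon form.
R2 ← R2 − (1/2)·R1: [0, -1, 1/2, -1, -3/2]
R3 ← R3 − (2)·R1: [0, 5, 7, 5, -7]
R4 ← R4 − (1/2)·R1: [0, 2, 7/2, 2, -9/2]
R5 ← R5 − (2)·R1: [0, 4, 7, 4, -7]
R3 ← R3 + (5)·R2: [0, 0, 19/2, 0, -29/2]
R4 ← R4 + (2)·R2: [0, 0, 9/2, 0, -15/2]
R5 ← R5 + (4)·R2: [0, 0, 9, 0, -13]
R4 ← R4 − (9/19)·R3: [0, 0, 0, 0, -12/19]
R5 ← R5 − (18/19)·R3: [0, 0, 0, 0, 14/19]
R5 ← R5 + (7/6)·R4: [0, 0, 0, 0, 0]
Echelon form has 4 nonzero rows, so rank(T) = 4.

4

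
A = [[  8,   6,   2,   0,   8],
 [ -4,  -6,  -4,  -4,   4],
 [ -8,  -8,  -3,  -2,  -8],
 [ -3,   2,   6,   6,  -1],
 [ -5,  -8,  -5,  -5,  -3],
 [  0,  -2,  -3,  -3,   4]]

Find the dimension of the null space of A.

1

Row reduce to echelon form.
R2 ← R2 + (1/2)·R1: [0, -3, -3, -4, 8]
R3 ← R3 + R1: [0, -2, -1, -2, 0]
R4 ← R4 + (3/8)·R1: [0, 17/4, 27/4, 6, 2]
R5 ← R5 + (5/8)·R1: [0, -17/4, -15/4, -5, 2]
R3 ← R3 − (2/3)·R2: [0, 0, 1, 2/3, -16/3]
R4 ← R4 + (17/12)·R2: [0, 0, 5/2, 1/3, 40/3]
R5 ← R5 − (17/12)·R2: [0, 0, 1/2, 2/3, -28/3]
R6 ← R6 − (2/3)·R2: [0, 0, -1, -1/3, -4/3]
R4 ← R4 − (5/2)·R3: [0, 0, 0, -4/3, 80/3]
R5 ← R5 − (1/2)·R3: [0, 0, 0, 1/3, -20/3]
R6 ← R6 + R3: [0, 0, 0, 1/3, -20/3]
R5 ← R5 + (1/4)·R4: [0, 0, 0, 0, 0]
R6 ← R6 + (1/4)·R4: [0, 0, 0, 0, 0]
4 nonzero rows, so rank(A) = 4.
A has 5 columns; by rank–nullity, nullity = 5 − 4 = 1.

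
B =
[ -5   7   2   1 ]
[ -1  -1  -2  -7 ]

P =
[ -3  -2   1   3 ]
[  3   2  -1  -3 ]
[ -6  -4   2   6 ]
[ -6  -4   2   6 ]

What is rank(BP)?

1

First compute BP:
[[ 18,  12,  -6, -18],
 [ 54,  36, -18, -54]]
Now row reduce the product.
R2 ← R2 − (3)·R1: [0, 0, 0, 0]
1 nonzero row, so rank(BP) = 1.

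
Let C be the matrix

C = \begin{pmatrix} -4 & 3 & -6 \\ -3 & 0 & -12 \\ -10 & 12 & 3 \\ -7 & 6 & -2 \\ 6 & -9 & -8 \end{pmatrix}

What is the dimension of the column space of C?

3

Row reduce to echelon form.
R2 ← R2 − (3/4)·R1: [0, -9/4, -15/2]
R3 ← R3 − (5/2)·R1: [0, 9/2, 18]
R4 ← R4 − (7/4)·R1: [0, 3/4, 17/2]
R5 ← R5 + (3/2)·R1: [0, -9/2, -17]
R3 ← R3 + (2)·R2: [0, 0, 3]
R4 ← R4 + (1/3)·R2: [0, 0, 6]
R5 ← R5 − (2)·R2: [0, 0, -2]
R4 ← R4 − (2)·R3: [0, 0, 0]
R5 ← R5 + (2/3)·R3: [0, 0, 0]
Echelon form has 3 nonzero rows, so rank(C) = 3.
The column space has dimension equal to the rank: 3.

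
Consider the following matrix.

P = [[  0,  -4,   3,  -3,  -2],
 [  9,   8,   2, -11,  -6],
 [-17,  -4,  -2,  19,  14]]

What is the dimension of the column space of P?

3

Row reduce to echelon form.
Swap R1 ↔ R2
R3 ← R3 + (17/9)·R1: [0, 100/9, 16/9, -16/9, 8/3]
R3 ← R3 + (25/9)·R2: [0, 0, 91/9, -91/9, -26/9]
Echelon form has 3 nonzero rows, so rank(P) = 3.
The column space has dimension equal to the rank: 3.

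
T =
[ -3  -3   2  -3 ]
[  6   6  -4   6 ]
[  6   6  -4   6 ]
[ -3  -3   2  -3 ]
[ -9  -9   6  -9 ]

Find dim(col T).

1

Row reduce to echelon form.
R2 ← R2 + (2)·R1: [0, 0, 0, 0]
R3 ← R3 + (2)·R1: [0, 0, 0, 0]
R4 ← R4 − R1: [0, 0, 0, 0]
R5 ← R5 − (3)·R1: [0, 0, 0, 0]
Echelon form has 1 nonzero row, so rank(T) = 1.
The column space has dimension equal to the rank: 1.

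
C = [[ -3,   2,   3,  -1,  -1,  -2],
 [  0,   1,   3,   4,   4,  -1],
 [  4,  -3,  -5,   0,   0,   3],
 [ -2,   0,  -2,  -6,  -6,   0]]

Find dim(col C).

2

Row reduce to echelon form.
R3 ← R3 + (4/3)·R1: [0, -1/3, -1, -4/3, -4/3, 1/3]
R4 ← R4 − (2/3)·R1: [0, -4/3, -4, -16/3, -16/3, 4/3]
R3 ← R3 + (1/3)·R2: [0, 0, 0, 0, 0, 0]
R4 ← R4 + (4/3)·R2: [0, 0, 0, 0, 0, 0]
Echelon form has 2 nonzero rows, so rank(C) = 2.
The column space has dimension equal to the rank: 2.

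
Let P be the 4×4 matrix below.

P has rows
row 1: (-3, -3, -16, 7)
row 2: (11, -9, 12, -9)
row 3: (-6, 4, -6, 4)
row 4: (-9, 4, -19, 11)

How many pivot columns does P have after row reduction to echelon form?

3

Row reduce to echelon form.
R2 ← R2 + (11/3)·R1: [0, -20, -140/3, 50/3]
R3 ← R3 − (2)·R1: [0, 10, 26, -10]
R4 ← R4 − (3)·R1: [0, 13, 29, -10]
R3 ← R3 + (1/2)·R2: [0, 0, 8/3, -5/3]
R4 ← R4 + (13/20)·R2: [0, 0, -4/3, 5/6]
R4 ← R4 + (1/2)·R3: [0, 0, 0, 0]
Echelon form has 3 nonzero rows, so rank(P) = 3.
Each nonzero row contributes one pivot column: 3 pivot columns.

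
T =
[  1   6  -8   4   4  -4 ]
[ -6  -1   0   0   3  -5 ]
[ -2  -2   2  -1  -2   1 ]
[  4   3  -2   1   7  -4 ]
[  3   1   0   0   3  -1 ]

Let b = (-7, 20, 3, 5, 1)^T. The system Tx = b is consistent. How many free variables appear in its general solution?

3

Row reduce the augmented matrix [T | b].
R2 ← R2 + (6)·R1: [0, 35, -48, 24, 27, -29, -22]
R3 ← R3 + (2)·R1: [0, 10, -14, 7, 6, -7, -11]
R4 ← R4 − (4)·R1: [0, -21, 30, -15, -9, 12, 33]
R5 ← R5 − (3)·R1: [0, -17, 24, -12, -9, 11, 22]
R3 ← R3 − (2/7)·R2: [0, 0, -2/7, 1/7, -12/7, 9/7, -33/7]
R4 ← R4 + (3/5)·R2: [0, 0, 6/5, -3/5, 36/5, -27/5, 99/5]
R5 ← R5 + (17/35)·R2: [0, 0, 24/35, -12/35, 144/35, -108/35, 396/35]
R4 ← R4 + (21/5)·R3: [0, 0, 0, 0, 0, 0, 0]
R5 ← R5 + (12/5)·R3: [0, 0, 0, 0, 0, 0, 0]
The echelon form has 3 nonzero rows, and every pivot lies in the first 6 columns, so rank(T) = rank([T|b]) = 3.
The system is consistent.
Free variables = (unknowns) − (rank) = 6 − 3 = 3.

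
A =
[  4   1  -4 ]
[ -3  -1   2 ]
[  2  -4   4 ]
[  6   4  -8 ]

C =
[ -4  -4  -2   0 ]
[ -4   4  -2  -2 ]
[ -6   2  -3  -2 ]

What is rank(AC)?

2

First compute AC:
[[  4, -20,   2,   6],
 [  4,  12,   2,  -2],
 [-16, -16,  -8,   0],
 [  8, -24,   4,   8]]
Now row reduce the product.
R2 ← R2 − R1: [0, 32, 0, -8]
R3 ← R3 + (4)·R1: [0, -96, 0, 24]
R4 ← R4 − (2)·R1: [0, 16, 0, -4]
R3 ← R3 + (3)·R2: [0, 0, 0, 0]
R4 ← R4 − (1/2)·R2: [0, 0, 0, 0]
2 nonzero rows, so rank(AC) = 2.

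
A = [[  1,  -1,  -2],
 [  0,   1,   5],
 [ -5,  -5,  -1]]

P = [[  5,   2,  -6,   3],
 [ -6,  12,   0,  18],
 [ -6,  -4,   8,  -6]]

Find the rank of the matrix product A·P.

First compute AP:
[[ 23,  -2, -22,  -3],
 [-36,  -8,  40, -12],
 [ 11, -66,  22, -99]]
Now row reduce the product.
R2 ← R2 + (36/23)·R1: [0, -256/23, 128/23, -384/23]
R3 ← R3 − (11/23)·R1: [0, -1496/23, 748/23, -2244/23]
R3 ← R3 − (187/32)·R2: [0, 0, 0, 0]
2 nonzero rows, so rank(AP) = 2.

2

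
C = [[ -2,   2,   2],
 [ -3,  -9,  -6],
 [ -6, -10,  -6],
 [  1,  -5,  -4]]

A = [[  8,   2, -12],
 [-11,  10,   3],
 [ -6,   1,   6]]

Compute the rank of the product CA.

First compute CA:
[[-50,  18,  42],
 [111, -102, -27],
 [ 98, -118,   6],
 [ 87, -52, -51]]
Now row reduce the product.
R2 ← R2 + (111/50)·R1: [0, -1551/25, 1656/25]
R3 ← R3 + (49/25)·R1: [0, -2068/25, 2208/25]
R4 ← R4 + (87/50)·R1: [0, -517/25, 552/25]
R3 ← R3 − (4/3)·R2: [0, 0, 0]
R4 ← R4 − (1/3)·R2: [0, 0, 0]
2 nonzero rows, so rank(CA) = 2.

2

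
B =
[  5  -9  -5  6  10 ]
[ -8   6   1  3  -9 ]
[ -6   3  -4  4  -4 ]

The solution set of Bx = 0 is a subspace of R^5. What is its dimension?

2

Row reduce to echelon form.
R2 ← R2 + (8/5)·R1: [0, -42/5, -7, 63/5, 7]
R3 ← R3 + (6/5)·R1: [0, -39/5, -10, 56/5, 8]
R3 ← R3 − (13/14)·R2: [0, 0, -7/2, -1/2, 3/2]
3 nonzero rows, so rank(B) = 3.
B has 5 columns; by rank–nullity, nullity = 5 − 3 = 2.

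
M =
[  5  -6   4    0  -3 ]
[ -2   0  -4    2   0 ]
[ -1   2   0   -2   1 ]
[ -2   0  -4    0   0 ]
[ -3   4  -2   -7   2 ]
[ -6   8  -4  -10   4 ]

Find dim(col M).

Row reduce to echelon form.
R2 ← R2 + (2/5)·R1: [0, -12/5, -12/5, 2, -6/5]
R3 ← R3 + (1/5)·R1: [0, 4/5, 4/5, -2, 2/5]
R4 ← R4 + (2/5)·R1: [0, -12/5, -12/5, 0, -6/5]
R5 ← R5 + (3/5)·R1: [0, 2/5, 2/5, -7, 1/5]
R6 ← R6 + (6/5)·R1: [0, 4/5, 4/5, -10, 2/5]
R3 ← R3 + (1/3)·R2: [0, 0, 0, -4/3, 0]
R4 ← R4 − R2: [0, 0, 0, -2, 0]
R5 ← R5 + (1/6)·R2: [0, 0, 0, -20/3, 0]
R6 ← R6 + (1/3)·R2: [0, 0, 0, -28/3, 0]
R4 ← R4 − (3/2)·R3: [0, 0, 0, 0, 0]
R5 ← R5 − (5)·R3: [0, 0, 0, 0, 0]
R6 ← R6 − (7)·R3: [0, 0, 0, 0, 0]
Echelon form has 3 nonzero rows, so rank(M) = 3.
The column space has dimension equal to the rank: 3.

3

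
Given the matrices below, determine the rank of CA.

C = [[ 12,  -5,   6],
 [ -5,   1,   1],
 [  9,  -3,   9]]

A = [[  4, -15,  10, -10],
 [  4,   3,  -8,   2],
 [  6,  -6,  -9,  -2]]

First compute CA:
[[ 64, -231, 106, -142],
 [-10,  72, -67,  50],
 [ 78, -198,  33, -114]]
Now row reduce the product.
R2 ← R2 + (5/32)·R1: [0, 1149/32, -807/16, 445/16]
R3 ← R3 − (39/32)·R1: [0, 2673/32, -1539/16, 945/16]
R3 ← R3 − (891/383)·R2: [0, 0, 8100/383, -2160/383]
3 nonzero rows, so rank(CA) = 3.

3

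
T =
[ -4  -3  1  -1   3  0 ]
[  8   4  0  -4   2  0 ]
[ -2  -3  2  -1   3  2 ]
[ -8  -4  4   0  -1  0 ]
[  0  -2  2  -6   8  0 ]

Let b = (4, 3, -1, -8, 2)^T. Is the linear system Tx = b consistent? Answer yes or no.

Row reduce the augmented matrix [T | b].
R2 ← R2 + (2)·R1: [0, -2, 2, -6, 8, 0, 11]
R3 ← R3 − (1/2)·R1: [0, -3/2, 3/2, -1/2, 3/2, 2, -3]
R4 ← R4 − (2)·R1: [0, 2, 2, 2, -7, 0, -16]
R3 ← R3 − (3/4)·R2: [0, 0, 0, 4, -9/2, 2, -45/4]
R4 ← R4 + R2: [0, 0, 4, -4, 1, 0, -5]
R5 ← R5 − R2: [0, 0, 0, 0, 0, 0, -9]
Swap R3 ↔ R4
The echelon form has 5 nonzero rows; the last pivot sits in the augmented column, so rank(T) = 4 but rank([T|b]) = 5.
Since the ranks differ, the system is inconsistent.

no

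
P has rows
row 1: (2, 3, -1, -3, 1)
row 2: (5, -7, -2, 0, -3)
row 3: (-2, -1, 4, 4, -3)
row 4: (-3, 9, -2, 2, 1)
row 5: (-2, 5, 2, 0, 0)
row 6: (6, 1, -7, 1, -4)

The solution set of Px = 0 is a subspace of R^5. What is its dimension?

Row reduce to echelon form.
R2 ← R2 − (5/2)·R1: [0, -29/2, 1/2, 15/2, -11/2]
R3 ← R3 + R1: [0, 2, 3, 1, -2]
R4 ← R4 + (3/2)·R1: [0, 27/2, -7/2, -5/2, 5/2]
R5 ← R5 + R1: [0, 8, 1, -3, 1]
R6 ← R6 − (3)·R1: [0, -8, -4, 10, -7]
R3 ← R3 + (4/29)·R2: [0, 0, 89/29, 59/29, -80/29]
R4 ← R4 + (27/29)·R2: [0, 0, -88/29, 130/29, -76/29]
R5 ← R5 + (16/29)·R2: [0, 0, 37/29, 33/29, -59/29]
R6 ← R6 − (16/29)·R2: [0, 0, -124/29, 170/29, -115/29]
R4 ← R4 + (88/89)·R3: [0, 0, 0, 578/89, -476/89]
R5 ← R5 − (37/89)·R3: [0, 0, 0, 26/89, -79/89]
R6 ← R6 + (124/89)·R3: [0, 0, 0, 774/89, -695/89]
R5 ← R5 − (13/289)·R4: [0, 0, 0, 0, -11/17]
R6 ← R6 − (387/289)·R4: [0, 0, 0, 0, -11/17]
R6 ← R6 − R5: [0, 0, 0, 0, 0]
5 nonzero rows, so rank(P) = 5.
P has 5 columns; by rank–nullity, nullity = 5 − 5 = 0.

0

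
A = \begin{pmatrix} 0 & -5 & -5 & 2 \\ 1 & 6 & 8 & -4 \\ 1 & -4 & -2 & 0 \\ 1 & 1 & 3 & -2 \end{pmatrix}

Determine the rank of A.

Row reduce to echelon form.
Swap R1 ↔ R2
R3 ← R3 − R1: [0, -10, -10, 4]
R4 ← R4 − R1: [0, -5, -5, 2]
R3 ← R3 − (2)·R2: [0, 0, 0, 0]
R4 ← R4 − R2: [0, 0, 0, 0]
Echelon form has 2 nonzero rows, so rank(A) = 2.

2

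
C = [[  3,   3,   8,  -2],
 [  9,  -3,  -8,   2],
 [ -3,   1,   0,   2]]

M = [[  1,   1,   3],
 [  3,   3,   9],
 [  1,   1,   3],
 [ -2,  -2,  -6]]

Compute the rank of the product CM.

First compute CM:
[[ 24,  24,  72],
 [-12, -12, -36],
 [ -4,  -4, -12]]
Now row reduce the product.
R2 ← R2 + (1/2)·R1: [0, 0, 0]
R3 ← R3 + (1/6)·R1: [0, 0, 0]
1 nonzero row, so rank(CM) = 1.

1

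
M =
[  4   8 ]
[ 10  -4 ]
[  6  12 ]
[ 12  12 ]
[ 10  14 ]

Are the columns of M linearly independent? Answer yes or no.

yes

Row reduce M to echelon form.
R2 ← R2 − (5/2)·R1: [0, -24]
R3 ← R3 − (3/2)·R1: [0, 0]
R4 ← R4 − (3)·R1: [0, -12]
R5 ← R5 − (5/2)·R1: [0, -6]
R4 ← R4 − (1/2)·R2: [0, 0]
R5 ← R5 − (1/4)·R2: [0, 0]
2 pivots among 2 columns.
Every column is a pivot column, so the columns are linearly independent.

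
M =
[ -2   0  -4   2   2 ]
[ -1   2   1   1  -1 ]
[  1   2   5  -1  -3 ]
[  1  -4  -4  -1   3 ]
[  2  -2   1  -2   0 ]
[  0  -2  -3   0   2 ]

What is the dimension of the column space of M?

2

Row reduce to echelon form.
R2 ← R2 − (1/2)·R1: [0, 2, 3, 0, -2]
R3 ← R3 + (1/2)·R1: [0, 2, 3, 0, -2]
R4 ← R4 + (1/2)·R1: [0, -4, -6, 0, 4]
R5 ← R5 + R1: [0, -2, -3, 0, 2]
R3 ← R3 − R2: [0, 0, 0, 0, 0]
R4 ← R4 + (2)·R2: [0, 0, 0, 0, 0]
R5 ← R5 + R2: [0, 0, 0, 0, 0]
R6 ← R6 + R2: [0, 0, 0, 0, 0]
Echelon form has 2 nonzero rows, so rank(M) = 2.
The column space has dimension equal to the rank: 2.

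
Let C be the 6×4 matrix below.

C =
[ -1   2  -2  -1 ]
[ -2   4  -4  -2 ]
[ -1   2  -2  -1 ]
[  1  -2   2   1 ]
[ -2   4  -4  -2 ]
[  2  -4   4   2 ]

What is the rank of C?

Row reduce to echelon form.
R2 ← R2 − (2)·R1: [0, 0, 0, 0]
R3 ← R3 − R1: [0, 0, 0, 0]
R4 ← R4 + R1: [0, 0, 0, 0]
R5 ← R5 − (2)·R1: [0, 0, 0, 0]
R6 ← R6 + (2)·R1: [0, 0, 0, 0]
Echelon form has 1 nonzero row, so rank(C) = 1.

1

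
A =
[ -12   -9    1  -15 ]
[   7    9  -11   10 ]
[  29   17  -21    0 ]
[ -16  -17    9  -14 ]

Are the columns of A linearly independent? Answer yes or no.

Row reduce A to echelon form.
R2 ← R2 + (7/12)·R1: [0, 15/4, -125/12, 5/4]
R3 ← R3 + (29/12)·R1: [0, -19/4, -223/12, -145/4]
R4 ← R4 − (4/3)·R1: [0, -5, 23/3, 6]
R3 ← R3 + (19/15)·R2: [0, 0, -286/9, -104/3]
R4 ← R4 + (4/3)·R2: [0, 0, -56/9, 23/3]
R4 ← R4 − (28/143)·R3: [0, 0, 0, 159/11]
4 pivots among 4 columns.
Every column is a pivot column, so the columns are linearly independent.

yes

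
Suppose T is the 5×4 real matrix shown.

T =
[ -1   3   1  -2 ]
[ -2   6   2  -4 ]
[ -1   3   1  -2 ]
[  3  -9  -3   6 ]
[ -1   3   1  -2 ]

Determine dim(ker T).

3

Row reduce to echelon form.
R2 ← R2 − (2)·R1: [0, 0, 0, 0]
R3 ← R3 − R1: [0, 0, 0, 0]
R4 ← R4 + (3)·R1: [0, 0, 0, 0]
R5 ← R5 − R1: [0, 0, 0, 0]
1 nonzero row, so rank(T) = 1.
T has 4 columns; by rank–nullity, nullity = 4 − 1 = 3.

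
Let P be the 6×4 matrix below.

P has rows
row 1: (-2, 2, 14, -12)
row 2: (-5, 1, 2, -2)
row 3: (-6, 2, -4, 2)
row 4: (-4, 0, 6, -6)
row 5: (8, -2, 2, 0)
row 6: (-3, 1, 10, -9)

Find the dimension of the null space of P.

0

Row reduce to echelon form.
R2 ← R2 − (5/2)·R1: [0, -4, -33, 28]
R3 ← R3 − (3)·R1: [0, -4, -46, 38]
R4 ← R4 − (2)·R1: [0, -4, -22, 18]
R5 ← R5 + (4)·R1: [0, 6, 58, -48]
R6 ← R6 − (3/2)·R1: [0, -2, -11, 9]
R3 ← R3 − R2: [0, 0, -13, 10]
R4 ← R4 − R2: [0, 0, 11, -10]
R5 ← R5 + (3/2)·R2: [0, 0, 17/2, -6]
R6 ← R6 − (1/2)·R2: [0, 0, 11/2, -5]
R4 ← R4 + (11/13)·R3: [0, 0, 0, -20/13]
R5 ← R5 + (17/26)·R3: [0, 0, 0, 7/13]
R6 ← R6 + (11/26)·R3: [0, 0, 0, -10/13]
R5 ← R5 + (7/20)·R4: [0, 0, 0, 0]
R6 ← R6 − (1/2)·R4: [0, 0, 0, 0]
4 nonzero rows, so rank(P) = 4.
P has 4 columns; by rank–nullity, nullity = 4 − 4 = 0.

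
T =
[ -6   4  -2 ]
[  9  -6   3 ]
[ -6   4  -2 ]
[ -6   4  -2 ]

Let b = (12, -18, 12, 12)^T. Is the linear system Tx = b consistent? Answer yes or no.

Row reduce the augmented matrix [T | b].
R2 ← R2 + (3/2)·R1: [0, 0, 0, 0]
R3 ← R3 − R1: [0, 0, 0, 0]
R4 ← R4 − R1: [0, 0, 0, 0]
The echelon form has 1 nonzero rows, and every pivot lies in the first 3 columns, so rank(T) = rank([T|b]) = 1.
The system is consistent.

yes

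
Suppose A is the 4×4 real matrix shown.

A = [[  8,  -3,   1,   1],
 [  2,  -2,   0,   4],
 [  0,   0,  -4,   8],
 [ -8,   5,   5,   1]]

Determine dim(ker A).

0

Row reduce to echelon form.
R2 ← R2 − (1/4)·R1: [0, -5/4, -1/4, 15/4]
R4 ← R4 + R1: [0, 2, 6, 2]
R4 ← R4 + (8/5)·R2: [0, 0, 28/5, 8]
R4 ← R4 + (7/5)·R3: [0, 0, 0, 96/5]
4 nonzero rows, so rank(A) = 4.
A has 4 columns; by rank–nullity, nullity = 4 − 4 = 0.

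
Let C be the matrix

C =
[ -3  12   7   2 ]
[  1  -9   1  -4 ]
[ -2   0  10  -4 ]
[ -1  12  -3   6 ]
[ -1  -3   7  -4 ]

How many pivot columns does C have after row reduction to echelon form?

2

Row reduce to echelon form.
R2 ← R2 + (1/3)·R1: [0, -5, 10/3, -10/3]
R3 ← R3 − (2/3)·R1: [0, -8, 16/3, -16/3]
R4 ← R4 − (1/3)·R1: [0, 8, -16/3, 16/3]
R5 ← R5 − (1/3)·R1: [0, -7, 14/3, -14/3]
R3 ← R3 − (8/5)·R2: [0, 0, 0, 0]
R4 ← R4 + (8/5)·R2: [0, 0, 0, 0]
R5 ← R5 − (7/5)·R2: [0, 0, 0, 0]
Echelon form has 2 nonzero rows, so rank(C) = 2.
Each nonzero row contributes one pivot column: 2 pivot columns.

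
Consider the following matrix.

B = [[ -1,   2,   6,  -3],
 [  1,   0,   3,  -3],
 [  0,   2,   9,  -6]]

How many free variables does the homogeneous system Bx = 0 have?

2

Row reduce to echelon form.
R2 ← R2 + R1: [0, 2, 9, -6]
R3 ← R3 − R2: [0, 0, 0, 0]
2 nonzero rows, so rank(B) = 2.
B has 4 columns; by rank–nullity, nullity = 4 − 2 = 2.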